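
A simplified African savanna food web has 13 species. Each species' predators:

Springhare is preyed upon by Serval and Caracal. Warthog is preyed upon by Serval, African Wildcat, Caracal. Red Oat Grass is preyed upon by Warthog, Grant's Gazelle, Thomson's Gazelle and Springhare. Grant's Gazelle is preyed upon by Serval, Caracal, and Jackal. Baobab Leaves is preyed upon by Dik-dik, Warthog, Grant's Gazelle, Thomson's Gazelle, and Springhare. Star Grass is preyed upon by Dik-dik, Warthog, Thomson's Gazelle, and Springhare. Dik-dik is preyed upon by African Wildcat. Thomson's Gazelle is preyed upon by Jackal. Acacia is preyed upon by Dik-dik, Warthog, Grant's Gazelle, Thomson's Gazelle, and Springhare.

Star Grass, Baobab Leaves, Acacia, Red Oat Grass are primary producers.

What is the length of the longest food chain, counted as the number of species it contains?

One longest chain: Baobab Leaves → Grant's Gazelle → Jackal.
It has 3 species and 2 links.

3 species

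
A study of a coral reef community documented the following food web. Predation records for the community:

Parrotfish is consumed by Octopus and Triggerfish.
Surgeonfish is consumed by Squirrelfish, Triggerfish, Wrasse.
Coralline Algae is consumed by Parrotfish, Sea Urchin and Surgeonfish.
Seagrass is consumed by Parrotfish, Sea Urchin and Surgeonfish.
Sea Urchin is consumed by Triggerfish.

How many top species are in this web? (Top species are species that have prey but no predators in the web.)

4

Top species (has prey, but nothing eats it): Wrasse, Octopus, Squirrelfish, Triggerfish.
Count: 4.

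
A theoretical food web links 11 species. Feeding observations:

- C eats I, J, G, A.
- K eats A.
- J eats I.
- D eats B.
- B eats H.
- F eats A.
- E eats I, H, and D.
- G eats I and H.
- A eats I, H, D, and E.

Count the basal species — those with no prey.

Basal species (no prey listed): H, I.
Count: 2.

2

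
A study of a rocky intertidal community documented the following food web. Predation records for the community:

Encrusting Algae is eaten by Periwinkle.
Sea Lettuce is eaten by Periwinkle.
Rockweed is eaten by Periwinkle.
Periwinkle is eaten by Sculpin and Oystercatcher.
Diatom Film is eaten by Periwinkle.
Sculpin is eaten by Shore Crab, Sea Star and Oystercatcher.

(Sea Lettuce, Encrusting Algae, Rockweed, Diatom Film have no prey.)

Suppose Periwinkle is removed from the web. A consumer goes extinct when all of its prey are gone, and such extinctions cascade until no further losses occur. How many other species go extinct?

Remove Periwinkle.
Round 1: Sculpin (all prey gone) → extinct.
Round 2: Oystercatcher (all prey gone), Shore Crab (all prey gone), Sea Star (all prey gone) → extinct.
No further losses. Total secondary extinctions: 4.

4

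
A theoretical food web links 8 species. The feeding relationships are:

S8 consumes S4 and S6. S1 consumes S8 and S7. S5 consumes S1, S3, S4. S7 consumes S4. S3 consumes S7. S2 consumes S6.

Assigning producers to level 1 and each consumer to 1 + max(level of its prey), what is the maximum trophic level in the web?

4

Producers (level 1): S4, S6.
S4 → S7 → S3 → S5 gives S5 level 4.
No species has a prey at level 4, so no species reaches level 5.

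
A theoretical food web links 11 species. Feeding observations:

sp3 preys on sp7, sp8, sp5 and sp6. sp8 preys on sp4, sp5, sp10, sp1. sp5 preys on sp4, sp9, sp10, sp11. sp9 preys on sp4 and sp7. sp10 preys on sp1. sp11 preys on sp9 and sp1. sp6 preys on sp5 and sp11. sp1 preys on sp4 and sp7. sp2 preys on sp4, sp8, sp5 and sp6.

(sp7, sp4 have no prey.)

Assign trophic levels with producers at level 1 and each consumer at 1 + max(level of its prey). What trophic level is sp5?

Trophic level 4

sp7 is a producer → level 1.
sp1 eats sp7 (level 1); other prey at levels: sp4 1 → level 2.
sp11 eats sp1 (level 2); other prey at levels: sp9 2 → level 3.
sp5 eats sp11 (level 3); other prey at levels: sp4 1, sp9 2, sp10 3 → level 4.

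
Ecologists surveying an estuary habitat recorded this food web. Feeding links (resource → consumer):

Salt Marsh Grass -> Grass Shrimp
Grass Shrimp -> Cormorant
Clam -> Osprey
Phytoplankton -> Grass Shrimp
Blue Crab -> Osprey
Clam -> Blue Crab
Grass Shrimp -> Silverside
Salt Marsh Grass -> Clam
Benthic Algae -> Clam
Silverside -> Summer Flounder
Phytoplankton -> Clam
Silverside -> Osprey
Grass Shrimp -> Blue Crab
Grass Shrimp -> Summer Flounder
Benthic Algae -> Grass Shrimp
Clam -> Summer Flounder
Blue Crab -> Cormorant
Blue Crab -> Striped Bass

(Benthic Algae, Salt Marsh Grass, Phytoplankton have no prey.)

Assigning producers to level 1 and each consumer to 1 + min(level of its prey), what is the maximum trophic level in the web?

4

Producers (level 1): Benthic Algae, Salt Marsh Grass, Phytoplankton.
Following each consumer down to its lowest-level prey: Benthic Algae → Clam → Blue Crab → Striped Bass (levels 1 through 4).
All prey of Striped Bass (Blue Crab 3) are at level 3 or above, so Striped Bass is at level 1 + 3 = 4.
Every consumer has at least one prey at level 3 or below, so none exceeds level 4.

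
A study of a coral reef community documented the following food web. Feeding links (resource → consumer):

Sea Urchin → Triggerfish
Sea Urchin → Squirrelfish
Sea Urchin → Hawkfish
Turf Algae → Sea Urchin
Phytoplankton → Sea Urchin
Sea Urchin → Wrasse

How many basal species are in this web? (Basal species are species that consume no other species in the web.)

Basal species (no prey listed): Turf Algae, Phytoplankton.
Count: 2.

2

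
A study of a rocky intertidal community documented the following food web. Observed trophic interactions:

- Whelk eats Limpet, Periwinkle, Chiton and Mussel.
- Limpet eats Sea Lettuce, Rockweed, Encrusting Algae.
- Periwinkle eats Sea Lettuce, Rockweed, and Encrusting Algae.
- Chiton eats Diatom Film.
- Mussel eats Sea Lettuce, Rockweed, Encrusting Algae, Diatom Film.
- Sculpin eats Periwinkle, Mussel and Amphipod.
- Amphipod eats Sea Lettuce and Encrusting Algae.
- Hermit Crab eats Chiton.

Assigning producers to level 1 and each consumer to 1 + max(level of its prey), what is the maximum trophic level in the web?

Producers (level 1): Diatom Film, Encrusting Algae, Rockweed, Sea Lettuce.
Diatom Film → Mussel → Sculpin gives Sculpin level 3.
No species has a prey at level 3, so no species reaches level 4.

3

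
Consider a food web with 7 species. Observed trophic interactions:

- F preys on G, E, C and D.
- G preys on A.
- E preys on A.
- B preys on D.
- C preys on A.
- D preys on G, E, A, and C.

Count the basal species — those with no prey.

Basal species (no prey listed): A.
Count: 1.

1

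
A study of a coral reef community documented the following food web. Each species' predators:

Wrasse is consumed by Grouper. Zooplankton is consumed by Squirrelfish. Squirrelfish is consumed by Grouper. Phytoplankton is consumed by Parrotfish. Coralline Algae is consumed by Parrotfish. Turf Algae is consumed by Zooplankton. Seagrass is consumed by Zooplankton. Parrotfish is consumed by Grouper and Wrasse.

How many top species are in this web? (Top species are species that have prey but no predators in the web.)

1

Top species (has prey, but nothing eats it): Grouper.
Count: 1.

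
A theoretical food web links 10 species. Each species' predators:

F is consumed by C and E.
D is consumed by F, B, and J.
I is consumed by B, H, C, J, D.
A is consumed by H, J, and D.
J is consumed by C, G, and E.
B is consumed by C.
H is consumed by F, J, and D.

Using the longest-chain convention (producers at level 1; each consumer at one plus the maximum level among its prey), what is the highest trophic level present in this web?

5

Producers (level 1): A, I.
A → H → D → B → C gives C level 5.
No species has a prey at level 5, so no species reaches level 6.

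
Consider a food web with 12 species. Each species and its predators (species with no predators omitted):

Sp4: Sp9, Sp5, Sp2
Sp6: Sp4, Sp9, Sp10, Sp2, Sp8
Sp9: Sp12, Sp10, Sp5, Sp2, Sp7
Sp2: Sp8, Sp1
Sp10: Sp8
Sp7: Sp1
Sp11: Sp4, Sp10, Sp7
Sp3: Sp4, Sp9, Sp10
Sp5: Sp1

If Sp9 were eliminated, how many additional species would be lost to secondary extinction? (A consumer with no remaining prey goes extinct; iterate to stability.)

Remove Sp9.
Round 1: Sp12 (all prey gone) → extinct.
No further losses. Total secondary extinctions: 1.

1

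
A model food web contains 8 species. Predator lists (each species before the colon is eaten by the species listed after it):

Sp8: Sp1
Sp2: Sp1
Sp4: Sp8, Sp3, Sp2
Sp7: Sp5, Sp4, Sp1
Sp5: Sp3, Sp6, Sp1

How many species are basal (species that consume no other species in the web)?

1

Basal species (no prey listed): Sp7.
Count: 1.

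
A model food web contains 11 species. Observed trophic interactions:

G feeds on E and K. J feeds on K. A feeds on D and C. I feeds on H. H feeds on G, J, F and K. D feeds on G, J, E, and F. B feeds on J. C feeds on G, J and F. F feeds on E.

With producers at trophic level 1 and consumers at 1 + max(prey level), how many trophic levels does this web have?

4

Producers (level 1): K, E.
K → G → D → A gives A level 4.
No species has a prey at level 4, so no species reaches level 5.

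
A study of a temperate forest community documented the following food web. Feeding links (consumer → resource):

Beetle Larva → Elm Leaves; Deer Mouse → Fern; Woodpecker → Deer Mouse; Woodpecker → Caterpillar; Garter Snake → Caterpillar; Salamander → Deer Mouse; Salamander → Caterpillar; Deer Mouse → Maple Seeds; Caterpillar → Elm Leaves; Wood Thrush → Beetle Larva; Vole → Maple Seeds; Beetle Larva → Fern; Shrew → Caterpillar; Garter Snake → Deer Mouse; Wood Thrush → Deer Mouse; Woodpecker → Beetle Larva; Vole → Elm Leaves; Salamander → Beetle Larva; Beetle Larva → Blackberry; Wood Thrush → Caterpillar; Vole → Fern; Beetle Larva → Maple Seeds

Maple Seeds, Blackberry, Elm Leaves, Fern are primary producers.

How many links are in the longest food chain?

One longest chain: Maple Seeds → Beetle Larva → Woodpecker.
It has 3 species and 2 links.

2 links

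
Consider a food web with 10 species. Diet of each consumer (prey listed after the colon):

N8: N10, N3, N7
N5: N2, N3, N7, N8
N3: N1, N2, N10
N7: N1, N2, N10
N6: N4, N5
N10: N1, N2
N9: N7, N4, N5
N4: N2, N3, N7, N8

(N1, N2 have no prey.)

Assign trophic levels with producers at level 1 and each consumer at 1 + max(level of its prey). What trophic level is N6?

N1 is a producer → level 1.
N10 eats N1 (level 1); other prey at levels: N2 1 → level 2.
N3 eats N10 (level 2); other prey at levels: N1 1, N2 1 → level 3.
N8 eats N3 (level 3); other prey at levels: N10 2, N7 3 → level 4.
N4 eats N8 (level 4); other prey at levels: N2 1, N3 3, N7 3 → level 5.
N6 eats N4 (level 5); other prey at levels: N5 5 → level 6.

Trophic level 6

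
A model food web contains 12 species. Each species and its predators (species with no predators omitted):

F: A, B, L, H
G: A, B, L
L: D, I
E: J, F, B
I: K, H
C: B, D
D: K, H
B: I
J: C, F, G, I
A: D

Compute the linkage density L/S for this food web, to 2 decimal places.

There are L = 24 links among S = 12 species.
L/S = 24/12 = 2.0000 ≈ 2.00.

L/S = 2.00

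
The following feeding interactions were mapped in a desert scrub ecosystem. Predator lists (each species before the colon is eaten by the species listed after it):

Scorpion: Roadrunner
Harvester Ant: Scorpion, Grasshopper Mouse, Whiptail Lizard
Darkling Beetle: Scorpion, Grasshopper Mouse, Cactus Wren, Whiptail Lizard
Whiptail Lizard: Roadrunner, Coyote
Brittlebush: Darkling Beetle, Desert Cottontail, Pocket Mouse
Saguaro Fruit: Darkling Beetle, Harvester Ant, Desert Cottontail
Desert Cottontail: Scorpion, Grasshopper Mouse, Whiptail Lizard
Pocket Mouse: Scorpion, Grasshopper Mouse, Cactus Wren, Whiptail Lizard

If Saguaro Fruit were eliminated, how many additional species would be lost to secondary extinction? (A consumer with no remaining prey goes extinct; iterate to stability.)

1

Remove Saguaro Fruit.
Round 1: Harvester Ant (all prey gone) → extinct.
No further losses. Total secondary extinctions: 1.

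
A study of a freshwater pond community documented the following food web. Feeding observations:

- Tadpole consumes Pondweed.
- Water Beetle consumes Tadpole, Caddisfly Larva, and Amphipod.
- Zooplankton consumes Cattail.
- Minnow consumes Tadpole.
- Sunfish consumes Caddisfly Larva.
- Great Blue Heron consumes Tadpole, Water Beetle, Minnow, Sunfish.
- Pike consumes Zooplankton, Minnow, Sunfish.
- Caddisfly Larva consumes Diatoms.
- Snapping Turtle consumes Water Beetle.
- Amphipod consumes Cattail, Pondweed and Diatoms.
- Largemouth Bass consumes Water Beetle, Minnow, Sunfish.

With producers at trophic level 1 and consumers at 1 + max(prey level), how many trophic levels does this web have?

4

Producers (level 1): Diatoms, Pondweed, Cattail.
Diatoms → Amphipod → Water Beetle → Snapping Turtle gives Snapping Turtle level 4.
No species has a prey at level 4, so no species reaches level 5.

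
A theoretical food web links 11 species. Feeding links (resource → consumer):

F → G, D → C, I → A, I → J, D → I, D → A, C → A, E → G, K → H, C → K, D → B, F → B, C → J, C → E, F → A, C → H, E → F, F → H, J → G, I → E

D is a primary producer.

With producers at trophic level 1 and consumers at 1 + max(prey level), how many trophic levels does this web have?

5

Producers (level 1): D.
D → C → E → F → B gives B level 5.
No species has a prey at level 5, so no species reaches level 6.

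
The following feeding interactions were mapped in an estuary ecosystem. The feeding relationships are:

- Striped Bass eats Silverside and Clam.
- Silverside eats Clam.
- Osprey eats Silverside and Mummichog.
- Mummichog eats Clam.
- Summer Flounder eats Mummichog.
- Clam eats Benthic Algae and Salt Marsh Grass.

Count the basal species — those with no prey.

2

Basal species (no prey listed): Salt Marsh Grass, Benthic Algae.
Count: 2.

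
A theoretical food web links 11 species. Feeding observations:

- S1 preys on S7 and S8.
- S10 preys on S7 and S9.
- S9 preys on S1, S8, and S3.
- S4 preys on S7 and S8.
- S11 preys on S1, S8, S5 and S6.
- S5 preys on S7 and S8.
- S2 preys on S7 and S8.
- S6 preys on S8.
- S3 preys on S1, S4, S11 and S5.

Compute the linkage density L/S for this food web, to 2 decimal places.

L/S = 2.00

There are L = 22 links among S = 11 species.
L/S = 22/11 = 2.0000 ≈ 2.00.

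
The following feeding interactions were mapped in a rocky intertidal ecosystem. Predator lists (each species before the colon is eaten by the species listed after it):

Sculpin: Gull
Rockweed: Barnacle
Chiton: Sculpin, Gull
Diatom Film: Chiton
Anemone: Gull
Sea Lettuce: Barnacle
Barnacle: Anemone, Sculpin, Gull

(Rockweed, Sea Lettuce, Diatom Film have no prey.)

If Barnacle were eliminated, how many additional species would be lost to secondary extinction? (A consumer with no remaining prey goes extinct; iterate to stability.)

Remove Barnacle.
Round 1: Anemone (all prey gone) → extinct.
No further losses. Total secondary extinctions: 1.

1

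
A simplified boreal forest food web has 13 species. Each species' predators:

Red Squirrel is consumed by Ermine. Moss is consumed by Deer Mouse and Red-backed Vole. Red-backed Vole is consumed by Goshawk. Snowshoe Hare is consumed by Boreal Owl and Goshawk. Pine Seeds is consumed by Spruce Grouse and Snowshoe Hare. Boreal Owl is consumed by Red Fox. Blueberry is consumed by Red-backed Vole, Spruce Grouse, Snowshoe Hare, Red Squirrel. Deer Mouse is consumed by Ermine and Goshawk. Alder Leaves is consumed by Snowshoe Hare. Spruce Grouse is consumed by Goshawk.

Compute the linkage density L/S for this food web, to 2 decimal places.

There are L = 17 links among S = 13 species.
L/S = 17/13 = 1.3077 ≈ 1.31.

L/S = 1.31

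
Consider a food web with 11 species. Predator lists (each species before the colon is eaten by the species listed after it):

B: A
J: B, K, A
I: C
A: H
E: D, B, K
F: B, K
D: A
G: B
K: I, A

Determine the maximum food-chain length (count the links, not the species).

One longest chain: E → D → A → H.
It has 4 species and 3 links.

3 links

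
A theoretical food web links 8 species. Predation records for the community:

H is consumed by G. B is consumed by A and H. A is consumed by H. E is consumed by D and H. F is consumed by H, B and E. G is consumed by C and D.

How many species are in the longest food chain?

6 species

One longest chain: F → B → A → H → G → C.
It has 6 species and 5 links.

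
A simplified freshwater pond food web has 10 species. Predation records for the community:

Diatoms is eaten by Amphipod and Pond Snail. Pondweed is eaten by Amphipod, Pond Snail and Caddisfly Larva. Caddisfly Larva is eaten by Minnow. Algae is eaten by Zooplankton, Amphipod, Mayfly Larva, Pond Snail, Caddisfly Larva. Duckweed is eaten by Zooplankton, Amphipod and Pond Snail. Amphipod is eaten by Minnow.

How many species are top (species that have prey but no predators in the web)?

Top species (has prey, but nothing eats it): Pond Snail, Mayfly Larva, Zooplankton, Minnow.
Count: 4.

4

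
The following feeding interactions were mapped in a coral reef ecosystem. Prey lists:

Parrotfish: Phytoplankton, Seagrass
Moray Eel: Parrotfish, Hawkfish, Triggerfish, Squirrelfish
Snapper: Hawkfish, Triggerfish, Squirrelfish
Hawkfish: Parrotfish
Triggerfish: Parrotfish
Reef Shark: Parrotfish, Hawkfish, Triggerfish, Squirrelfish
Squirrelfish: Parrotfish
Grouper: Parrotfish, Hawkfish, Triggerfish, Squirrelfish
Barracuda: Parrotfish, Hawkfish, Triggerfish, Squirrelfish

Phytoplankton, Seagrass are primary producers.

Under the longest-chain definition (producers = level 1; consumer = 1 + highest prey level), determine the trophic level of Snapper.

Phytoplankton is a producer → level 1.
Parrotfish eats Phytoplankton (level 1); other prey at levels: Seagrass 1 → level 2.
Hawkfish eats Parrotfish → level 3.
Snapper eats Hawkfish (level 3); other prey at levels: Triggerfish 3, Squirrelfish 3 → level 4.

Trophic level 4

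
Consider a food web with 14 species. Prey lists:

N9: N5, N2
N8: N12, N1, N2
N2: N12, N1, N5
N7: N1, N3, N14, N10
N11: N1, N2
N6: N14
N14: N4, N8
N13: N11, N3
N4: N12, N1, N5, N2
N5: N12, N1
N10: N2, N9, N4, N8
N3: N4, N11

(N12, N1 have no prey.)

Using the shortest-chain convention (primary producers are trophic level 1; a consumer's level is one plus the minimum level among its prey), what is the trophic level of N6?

Trophic level 4

N12 is a producer → level 1.
N4 eats N12 → level 2.
N14 eats N4 → level 3.
N6 eats N14 → level 4.
No prey of N6 is below level 3, so 4 is the minimum.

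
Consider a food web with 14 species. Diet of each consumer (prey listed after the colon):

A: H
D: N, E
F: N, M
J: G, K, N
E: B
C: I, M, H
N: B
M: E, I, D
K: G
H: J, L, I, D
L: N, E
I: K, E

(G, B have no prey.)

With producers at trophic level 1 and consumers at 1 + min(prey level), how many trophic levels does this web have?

Producers (level 1): G, B.
Following each consumer down to its lowest-level prey: G → J → H → A (levels 1 through 4).
All prey of A (H 3) are at level 3 or above, so A is at level 1 + 3 = 4.
Every consumer has at least one prey at level 3 or below, so none exceeds level 4.

4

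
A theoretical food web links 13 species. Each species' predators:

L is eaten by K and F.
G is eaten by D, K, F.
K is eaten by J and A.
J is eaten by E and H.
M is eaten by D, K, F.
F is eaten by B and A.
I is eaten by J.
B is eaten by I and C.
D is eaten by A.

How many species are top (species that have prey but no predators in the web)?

4

Top species (has prey, but nothing eats it): A, C, E, H.
Count: 4.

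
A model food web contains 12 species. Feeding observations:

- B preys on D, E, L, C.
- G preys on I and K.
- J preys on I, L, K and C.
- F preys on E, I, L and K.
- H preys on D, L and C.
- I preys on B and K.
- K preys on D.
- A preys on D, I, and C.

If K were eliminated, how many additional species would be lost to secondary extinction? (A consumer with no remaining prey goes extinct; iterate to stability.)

0

Remove K.
Every predator of it retains at least one other prey: I still has B; G still has I; F still has E, L, I; J still has C, L, I.
No consumer loses all prey, so no secondary extinctions occur.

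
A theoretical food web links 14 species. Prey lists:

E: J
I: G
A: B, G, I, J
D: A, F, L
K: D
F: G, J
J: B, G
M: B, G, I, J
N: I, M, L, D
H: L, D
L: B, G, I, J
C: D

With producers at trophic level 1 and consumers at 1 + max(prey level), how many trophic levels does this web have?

Producers (level 1): B, G.
G → I → A → D → K gives K level 5.
No species has a prey at level 5, so no species reaches level 6.

5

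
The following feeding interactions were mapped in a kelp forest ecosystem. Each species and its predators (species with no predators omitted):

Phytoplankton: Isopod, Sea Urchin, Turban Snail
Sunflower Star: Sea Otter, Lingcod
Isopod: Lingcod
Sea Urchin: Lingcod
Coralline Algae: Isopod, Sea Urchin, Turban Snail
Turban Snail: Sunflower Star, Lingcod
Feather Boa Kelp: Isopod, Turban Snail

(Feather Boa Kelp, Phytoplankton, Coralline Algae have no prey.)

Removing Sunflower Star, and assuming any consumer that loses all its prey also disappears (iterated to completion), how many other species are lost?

Remove Sunflower Star.
Round 1: Sea Otter (all prey gone) → extinct.
No further losses. Total secondary extinctions: 1.

1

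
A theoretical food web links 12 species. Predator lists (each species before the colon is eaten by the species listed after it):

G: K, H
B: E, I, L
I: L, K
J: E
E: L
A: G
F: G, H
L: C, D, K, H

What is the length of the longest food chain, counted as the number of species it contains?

4 species

One longest chain: B → E → L → C.
It has 4 species and 3 links.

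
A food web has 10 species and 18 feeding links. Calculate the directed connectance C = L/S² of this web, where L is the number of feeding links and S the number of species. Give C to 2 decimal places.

The web has S = 10 species and L = 18 feeding links.
C = L / S² = 18 / 100 = 0.1800 ≈ 0.18.

C = 0.18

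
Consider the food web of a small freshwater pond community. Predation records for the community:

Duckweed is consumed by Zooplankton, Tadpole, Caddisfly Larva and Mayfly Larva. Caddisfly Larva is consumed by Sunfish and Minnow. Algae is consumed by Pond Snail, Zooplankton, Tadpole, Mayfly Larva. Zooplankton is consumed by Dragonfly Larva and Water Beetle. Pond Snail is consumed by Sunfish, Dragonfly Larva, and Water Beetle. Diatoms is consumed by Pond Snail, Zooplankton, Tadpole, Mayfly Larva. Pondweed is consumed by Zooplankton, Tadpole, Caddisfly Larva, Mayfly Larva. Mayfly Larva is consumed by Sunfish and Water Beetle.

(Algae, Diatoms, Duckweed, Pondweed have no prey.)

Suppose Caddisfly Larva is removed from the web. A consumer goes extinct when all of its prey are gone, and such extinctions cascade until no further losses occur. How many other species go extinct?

1

Remove Caddisfly Larva.
Round 1: Minnow (all prey gone) → extinct.
No further losses. Total secondary extinctions: 1.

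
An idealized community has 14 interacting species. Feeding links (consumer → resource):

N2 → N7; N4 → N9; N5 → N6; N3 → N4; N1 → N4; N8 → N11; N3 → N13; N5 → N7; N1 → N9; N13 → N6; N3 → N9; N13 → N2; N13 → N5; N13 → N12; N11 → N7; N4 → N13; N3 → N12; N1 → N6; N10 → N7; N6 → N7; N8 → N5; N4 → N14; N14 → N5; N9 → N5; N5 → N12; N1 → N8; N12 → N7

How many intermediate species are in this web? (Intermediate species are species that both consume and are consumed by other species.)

Intermediate species (has both prey and predators): N12, N6, N11, N2, N5, N13, N9, N8, N14, N4.
Count: 10.

10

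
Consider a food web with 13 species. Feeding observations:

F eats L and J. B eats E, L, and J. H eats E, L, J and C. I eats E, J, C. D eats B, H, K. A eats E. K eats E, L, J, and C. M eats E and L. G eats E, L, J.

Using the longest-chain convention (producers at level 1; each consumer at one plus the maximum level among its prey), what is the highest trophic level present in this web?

Producers (level 1): C, J, E, L.
C → K → D gives D level 3.
No species has a prey at level 3, so no species reaches level 4.

3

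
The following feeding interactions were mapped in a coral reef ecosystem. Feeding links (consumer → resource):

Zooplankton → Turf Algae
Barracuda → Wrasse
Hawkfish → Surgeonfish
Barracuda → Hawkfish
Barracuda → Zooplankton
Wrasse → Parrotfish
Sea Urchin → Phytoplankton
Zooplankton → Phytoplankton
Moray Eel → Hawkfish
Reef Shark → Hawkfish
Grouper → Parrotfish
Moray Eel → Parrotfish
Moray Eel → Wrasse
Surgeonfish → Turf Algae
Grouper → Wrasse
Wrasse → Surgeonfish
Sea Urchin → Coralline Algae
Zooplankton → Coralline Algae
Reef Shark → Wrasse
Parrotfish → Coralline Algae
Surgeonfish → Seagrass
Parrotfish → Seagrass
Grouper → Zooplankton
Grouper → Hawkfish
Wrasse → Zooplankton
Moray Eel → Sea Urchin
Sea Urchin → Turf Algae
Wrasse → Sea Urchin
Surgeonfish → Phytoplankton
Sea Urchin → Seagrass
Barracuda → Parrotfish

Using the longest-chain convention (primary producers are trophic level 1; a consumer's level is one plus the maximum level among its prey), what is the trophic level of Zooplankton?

Coralline Algae is a producer → level 1.
Zooplankton eats Coralline Algae (level 1); other prey at levels: Turf Algae 1, Phytoplankton 1 → level 2.

Trophic level 2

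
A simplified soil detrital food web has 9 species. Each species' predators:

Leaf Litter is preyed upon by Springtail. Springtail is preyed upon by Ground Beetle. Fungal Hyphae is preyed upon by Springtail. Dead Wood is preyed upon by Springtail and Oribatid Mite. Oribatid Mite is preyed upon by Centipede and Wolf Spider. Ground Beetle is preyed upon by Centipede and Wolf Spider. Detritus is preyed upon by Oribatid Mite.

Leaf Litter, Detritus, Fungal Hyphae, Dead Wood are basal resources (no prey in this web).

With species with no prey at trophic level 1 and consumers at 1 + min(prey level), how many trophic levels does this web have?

Basal resources (level 1): Leaf Litter, Detritus, Fungal Hyphae, Dead Wood.
Following each consumer down to its lowest-level prey: Detritus → Oribatid Mite → Wolf Spider (levels 1 through 3).
All prey of Wolf Spider (Oribatid Mite 2, Ground Beetle 3) are at level 2 or above, so Wolf Spider is at level 1 + 2 = 3.
Every consumer has at least one prey at level 2 or below, so none exceeds level 3.

3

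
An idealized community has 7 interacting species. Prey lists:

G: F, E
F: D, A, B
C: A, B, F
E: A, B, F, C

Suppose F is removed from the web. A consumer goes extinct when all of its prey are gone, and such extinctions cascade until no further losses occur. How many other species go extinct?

0

Remove F.
Every predator of it retains at least one other prey: C still has A, B; E still has A, B, C; G still has E.
No consumer loses all prey, so no secondary extinctions occur.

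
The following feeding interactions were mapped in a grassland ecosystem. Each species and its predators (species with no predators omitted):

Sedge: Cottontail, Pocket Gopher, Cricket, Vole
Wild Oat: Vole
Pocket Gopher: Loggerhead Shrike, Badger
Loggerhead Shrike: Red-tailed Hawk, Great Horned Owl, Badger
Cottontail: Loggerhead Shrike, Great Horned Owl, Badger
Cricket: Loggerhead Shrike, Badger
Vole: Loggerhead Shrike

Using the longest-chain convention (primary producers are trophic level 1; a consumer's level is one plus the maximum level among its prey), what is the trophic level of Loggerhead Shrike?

Trophic level 3

Sedge is a producer → level 1.
Cottontail eats Sedge → level 2.
Loggerhead Shrike eats Cottontail (level 2); other prey at levels: Pocket Gopher 2, Cricket 2, Vole 2 → level 3.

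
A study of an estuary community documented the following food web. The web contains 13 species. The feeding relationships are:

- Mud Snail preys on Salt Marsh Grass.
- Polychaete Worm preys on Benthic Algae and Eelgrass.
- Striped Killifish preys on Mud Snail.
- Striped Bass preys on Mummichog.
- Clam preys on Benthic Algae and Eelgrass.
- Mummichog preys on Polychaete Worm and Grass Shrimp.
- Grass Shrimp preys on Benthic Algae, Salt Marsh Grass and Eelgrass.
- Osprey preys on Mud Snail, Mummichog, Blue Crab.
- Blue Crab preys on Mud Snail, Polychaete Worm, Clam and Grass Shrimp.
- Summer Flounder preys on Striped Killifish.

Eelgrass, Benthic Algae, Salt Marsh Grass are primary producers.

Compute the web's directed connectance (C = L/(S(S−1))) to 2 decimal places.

C = 0.13

The web has S = 13 species and L = 20 feeding links.
C = L / (S(S−1)) = 20 / 156 = 0.1282 ≈ 0.13.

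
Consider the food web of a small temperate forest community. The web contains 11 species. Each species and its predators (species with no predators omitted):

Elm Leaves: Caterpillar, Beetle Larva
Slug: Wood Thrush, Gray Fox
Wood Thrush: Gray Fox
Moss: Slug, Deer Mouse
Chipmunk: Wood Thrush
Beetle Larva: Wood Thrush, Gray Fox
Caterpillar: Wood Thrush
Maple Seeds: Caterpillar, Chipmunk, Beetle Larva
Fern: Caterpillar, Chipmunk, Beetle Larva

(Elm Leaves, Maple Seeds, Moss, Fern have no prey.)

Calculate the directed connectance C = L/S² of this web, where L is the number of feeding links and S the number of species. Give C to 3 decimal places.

The web has S = 11 species and L = 17 feeding links.
C = L / S² = 17 / 121 = 0.1405 ≈ 0.140.

C = 0.140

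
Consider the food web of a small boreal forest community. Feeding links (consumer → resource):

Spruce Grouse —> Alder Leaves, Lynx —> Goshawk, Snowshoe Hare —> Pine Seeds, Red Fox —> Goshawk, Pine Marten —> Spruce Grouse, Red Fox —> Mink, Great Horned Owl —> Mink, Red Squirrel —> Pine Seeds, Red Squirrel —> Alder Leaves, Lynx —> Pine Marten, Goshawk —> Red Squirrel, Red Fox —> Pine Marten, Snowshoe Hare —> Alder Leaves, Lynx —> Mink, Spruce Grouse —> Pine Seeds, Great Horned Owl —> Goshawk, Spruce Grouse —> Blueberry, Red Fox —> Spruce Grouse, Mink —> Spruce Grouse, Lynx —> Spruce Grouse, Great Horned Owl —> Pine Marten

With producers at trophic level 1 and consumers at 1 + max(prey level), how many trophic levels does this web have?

4

Producers (level 1): Alder Leaves, Pine Seeds, Blueberry.
Alder Leaves → Spruce Grouse → Pine Marten → Lynx gives Lynx level 4.
No species has a prey at level 4, so no species reaches level 5.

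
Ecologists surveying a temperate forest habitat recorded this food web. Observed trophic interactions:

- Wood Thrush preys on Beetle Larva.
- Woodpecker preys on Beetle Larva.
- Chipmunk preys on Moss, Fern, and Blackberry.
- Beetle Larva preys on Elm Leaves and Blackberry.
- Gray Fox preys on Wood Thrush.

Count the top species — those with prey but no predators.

Top species (has prey, but nothing eats it): Chipmunk, Woodpecker, Gray Fox.
Count: 3.

3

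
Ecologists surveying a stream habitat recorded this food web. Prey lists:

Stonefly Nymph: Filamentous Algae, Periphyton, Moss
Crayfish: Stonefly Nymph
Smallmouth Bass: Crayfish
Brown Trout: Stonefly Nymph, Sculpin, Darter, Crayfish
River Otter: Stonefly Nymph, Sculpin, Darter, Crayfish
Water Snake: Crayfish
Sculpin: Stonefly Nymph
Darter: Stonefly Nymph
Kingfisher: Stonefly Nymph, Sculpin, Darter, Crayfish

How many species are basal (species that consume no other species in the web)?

Basal species (no prey listed): Filamentous Algae, Periphyton, Moss.
Count: 3.

3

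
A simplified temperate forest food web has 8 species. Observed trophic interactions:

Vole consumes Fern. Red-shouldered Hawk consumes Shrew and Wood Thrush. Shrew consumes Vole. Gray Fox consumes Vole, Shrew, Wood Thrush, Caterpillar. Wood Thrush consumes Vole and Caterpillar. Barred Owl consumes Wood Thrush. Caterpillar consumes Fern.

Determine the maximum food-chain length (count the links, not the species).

One longest chain: Fern → Vole → Wood Thrush → Barred Owl.
It has 4 species and 3 links.

3 links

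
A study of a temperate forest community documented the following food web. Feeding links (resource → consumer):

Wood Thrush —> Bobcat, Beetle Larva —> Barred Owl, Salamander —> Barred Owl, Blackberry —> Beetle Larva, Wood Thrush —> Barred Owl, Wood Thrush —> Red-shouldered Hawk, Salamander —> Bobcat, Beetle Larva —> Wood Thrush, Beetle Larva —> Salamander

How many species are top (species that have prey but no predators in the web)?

3

Top species (has prey, but nothing eats it): Barred Owl, Red-shouldered Hawk, Bobcat.
Count: 3.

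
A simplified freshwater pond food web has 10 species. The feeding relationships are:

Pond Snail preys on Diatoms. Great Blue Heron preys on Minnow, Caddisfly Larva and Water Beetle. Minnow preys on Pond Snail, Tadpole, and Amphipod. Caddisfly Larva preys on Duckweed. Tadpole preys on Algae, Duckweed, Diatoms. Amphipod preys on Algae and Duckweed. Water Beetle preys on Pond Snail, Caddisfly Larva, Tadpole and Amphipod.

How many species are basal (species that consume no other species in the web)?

Basal species (no prey listed): Diatoms, Algae, Duckweed.
Count: 3.

3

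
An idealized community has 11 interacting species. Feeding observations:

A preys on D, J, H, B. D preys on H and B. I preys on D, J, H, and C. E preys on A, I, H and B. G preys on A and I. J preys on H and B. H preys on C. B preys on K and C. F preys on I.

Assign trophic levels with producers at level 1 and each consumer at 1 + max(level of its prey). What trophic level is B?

Trophic level 2

K is a producer → level 1.
B eats K (level 1); other prey at levels: C 1 → level 2.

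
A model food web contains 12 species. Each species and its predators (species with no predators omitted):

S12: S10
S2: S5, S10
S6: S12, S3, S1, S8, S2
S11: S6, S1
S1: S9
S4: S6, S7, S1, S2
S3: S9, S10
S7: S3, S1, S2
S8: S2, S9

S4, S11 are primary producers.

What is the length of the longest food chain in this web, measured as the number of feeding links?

4 links

One longest chain: S4 → S6 → S8 → S2 → S5.
It has 5 species and 4 links.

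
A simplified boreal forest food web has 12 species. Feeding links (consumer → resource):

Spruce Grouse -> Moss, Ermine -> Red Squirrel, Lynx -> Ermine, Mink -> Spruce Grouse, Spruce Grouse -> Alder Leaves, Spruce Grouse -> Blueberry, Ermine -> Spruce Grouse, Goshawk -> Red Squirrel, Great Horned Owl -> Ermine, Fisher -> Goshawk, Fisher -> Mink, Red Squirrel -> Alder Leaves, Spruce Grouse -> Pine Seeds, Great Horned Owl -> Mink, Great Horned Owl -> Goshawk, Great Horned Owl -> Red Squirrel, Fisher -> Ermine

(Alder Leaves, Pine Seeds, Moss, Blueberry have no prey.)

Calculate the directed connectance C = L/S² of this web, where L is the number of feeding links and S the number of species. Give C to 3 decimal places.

C = 0.118

The web has S = 12 species and L = 17 feeding links.
C = L / S² = 17 / 144 = 0.1181 ≈ 0.118.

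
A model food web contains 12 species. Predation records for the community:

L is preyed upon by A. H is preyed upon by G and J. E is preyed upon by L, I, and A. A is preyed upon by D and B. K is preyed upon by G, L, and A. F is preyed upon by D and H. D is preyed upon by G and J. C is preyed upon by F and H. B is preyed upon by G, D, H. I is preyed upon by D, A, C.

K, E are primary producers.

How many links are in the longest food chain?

One longest chain: E → I → A → B → H → J.
It has 6 species and 5 links.

5 links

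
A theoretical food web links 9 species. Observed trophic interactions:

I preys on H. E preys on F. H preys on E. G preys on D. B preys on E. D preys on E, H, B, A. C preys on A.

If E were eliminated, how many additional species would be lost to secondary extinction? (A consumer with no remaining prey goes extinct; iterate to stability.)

3

Remove E.
Round 1: B (all prey gone), H (all prey gone) → extinct.
Round 2: I (all prey gone) → extinct.
No further losses. Total secondary extinctions: 3.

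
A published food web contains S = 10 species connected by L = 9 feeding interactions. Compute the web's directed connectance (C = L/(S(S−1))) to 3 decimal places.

C = 0.100

The web has S = 10 species and L = 9 feeding links.
C = L / (S(S−1)) = 9 / 90 = 0.1000 ≈ 0.100.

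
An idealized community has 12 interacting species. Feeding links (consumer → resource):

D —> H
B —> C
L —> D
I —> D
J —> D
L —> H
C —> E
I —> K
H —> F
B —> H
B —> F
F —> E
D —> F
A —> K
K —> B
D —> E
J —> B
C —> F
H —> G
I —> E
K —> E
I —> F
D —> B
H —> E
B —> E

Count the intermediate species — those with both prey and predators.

Intermediate species (has both prey and predators): F, H, C, B, K, D.
Count: 6.

6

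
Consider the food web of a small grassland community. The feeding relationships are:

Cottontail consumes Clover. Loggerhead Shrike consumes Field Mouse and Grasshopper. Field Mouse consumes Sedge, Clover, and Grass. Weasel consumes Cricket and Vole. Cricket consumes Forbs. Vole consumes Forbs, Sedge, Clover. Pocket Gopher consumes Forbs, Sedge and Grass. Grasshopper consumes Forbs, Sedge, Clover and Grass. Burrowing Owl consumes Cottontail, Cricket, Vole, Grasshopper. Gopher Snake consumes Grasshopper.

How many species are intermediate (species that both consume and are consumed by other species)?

5

Intermediate species (has both prey and predators): Field Mouse, Cottontail, Vole, Grasshopper, Cricket.
Count: 5.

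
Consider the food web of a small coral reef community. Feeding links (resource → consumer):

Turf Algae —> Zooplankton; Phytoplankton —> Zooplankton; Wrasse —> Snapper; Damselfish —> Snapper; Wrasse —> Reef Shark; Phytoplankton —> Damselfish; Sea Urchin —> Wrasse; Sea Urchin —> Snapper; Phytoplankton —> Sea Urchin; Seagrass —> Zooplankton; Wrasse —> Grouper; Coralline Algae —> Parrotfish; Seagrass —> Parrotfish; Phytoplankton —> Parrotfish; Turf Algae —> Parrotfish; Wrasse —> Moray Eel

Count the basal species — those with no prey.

Basal species (no prey listed): Phytoplankton, Turf Algae, Seagrass, Coralline Algae.
Count: 4.

4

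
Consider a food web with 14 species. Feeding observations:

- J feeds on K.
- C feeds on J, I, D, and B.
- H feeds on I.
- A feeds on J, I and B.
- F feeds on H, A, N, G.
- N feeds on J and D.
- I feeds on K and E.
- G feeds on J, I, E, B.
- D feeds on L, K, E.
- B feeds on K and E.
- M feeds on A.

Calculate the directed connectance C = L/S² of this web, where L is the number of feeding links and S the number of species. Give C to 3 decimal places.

The web has S = 14 species and L = 27 feeding links.
C = L / S² = 27 / 196 = 0.1378 ≈ 0.138.

C = 0.138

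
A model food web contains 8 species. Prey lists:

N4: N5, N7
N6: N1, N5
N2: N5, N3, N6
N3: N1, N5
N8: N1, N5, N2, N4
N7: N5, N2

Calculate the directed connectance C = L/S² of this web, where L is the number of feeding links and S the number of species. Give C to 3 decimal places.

The web has S = 8 species and L = 15 feeding links.
C = L / S² = 15 / 64 = 0.2344 ≈ 0.234.

C = 0.234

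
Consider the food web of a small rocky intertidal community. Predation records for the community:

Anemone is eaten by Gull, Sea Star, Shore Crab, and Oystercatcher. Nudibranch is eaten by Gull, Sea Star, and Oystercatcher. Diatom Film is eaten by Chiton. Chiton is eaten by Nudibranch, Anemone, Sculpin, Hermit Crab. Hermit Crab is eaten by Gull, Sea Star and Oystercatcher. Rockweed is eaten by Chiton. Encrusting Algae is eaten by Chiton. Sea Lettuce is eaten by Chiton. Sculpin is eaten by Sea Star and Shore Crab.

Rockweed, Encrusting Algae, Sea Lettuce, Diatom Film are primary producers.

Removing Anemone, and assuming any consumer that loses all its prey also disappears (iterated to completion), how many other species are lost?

0

Remove Anemone.
Every predator of it retains at least one other prey: Gull still has Nudibranch, Hermit Crab; Shore Crab still has Sculpin; Oystercatcher still has Nudibranch, Hermit Crab; Sea Star still has Nudibranch, Sculpin, Hermit Crab.
No consumer loses all prey, so no secondary extinctions occur.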